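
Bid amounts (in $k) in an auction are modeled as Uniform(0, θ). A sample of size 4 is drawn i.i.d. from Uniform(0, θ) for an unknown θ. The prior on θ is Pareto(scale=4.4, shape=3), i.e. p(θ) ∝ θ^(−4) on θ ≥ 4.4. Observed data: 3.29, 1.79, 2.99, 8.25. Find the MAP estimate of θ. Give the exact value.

The Uniform(0, θ) likelihood is θ^(−n) for θ ≥ max(xᵢ), zero otherwise. Here max(xᵢ) = 8.25.
Posterior ∝ θ^(−4) · θ^(−4) = θ^(−8) on θ ≥ max(4.4, 8.25) = 8.25.
This density is strictly decreasing in θ, so the posterior mode lies at the lower boundary of the support.

θ̂_MAP = 8.25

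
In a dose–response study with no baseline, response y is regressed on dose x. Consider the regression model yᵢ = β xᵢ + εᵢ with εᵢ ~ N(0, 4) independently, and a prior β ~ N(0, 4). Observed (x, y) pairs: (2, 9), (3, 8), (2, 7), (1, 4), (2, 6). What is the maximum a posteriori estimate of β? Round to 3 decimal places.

β̂_MAP = 3.130

log p(β | y) = −Σ(yᵢ − βxᵢ)²/(2·4) − β²/(2·4) + const.
Setting the derivative to zero: Σxᵢ(yᵢ − βxᵢ)/4 − β/4 = 0, so β = Σxᵢyᵢ / (Σxᵢ² + σ²/τ²).
Σxᵢyᵢ = 2·9 + 3·8 + 2·7 + 1·4 + 2·6 = 72; Σxᵢ² = 22; σ²/τ² = 1.
β̂_MAP = 72 / (22 + 1) = 72/23 ≈ 3.130.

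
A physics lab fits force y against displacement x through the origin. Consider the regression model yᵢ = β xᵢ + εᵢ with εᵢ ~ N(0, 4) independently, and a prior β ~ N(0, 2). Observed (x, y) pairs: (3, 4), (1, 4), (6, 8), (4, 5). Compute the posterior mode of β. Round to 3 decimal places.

log p(β | y) = −Σ(yᵢ − βxᵢ)²/(2·4) − β²/(2·2) + const.
Setting the derivative to zero: Σxᵢ(yᵢ − βxᵢ)/4 − β/2 = 0, so β = Σxᵢyᵢ / (Σxᵢ² + σ²/τ²).
Σxᵢyᵢ = 3·4 + 1·4 + 6·8 + 4·5 = 84; Σxᵢ² = 62; σ²/τ² = 2.
β̂_MAP = 84 / (62 + 2) = 84/64 ≈ 1.313.

β̂_MAP = 1.313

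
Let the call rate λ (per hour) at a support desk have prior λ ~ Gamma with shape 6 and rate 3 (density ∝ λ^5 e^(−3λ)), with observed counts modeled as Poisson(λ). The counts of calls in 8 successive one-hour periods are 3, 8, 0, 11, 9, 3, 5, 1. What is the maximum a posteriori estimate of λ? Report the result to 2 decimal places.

Σxᵢ = 3+8+0+11+9+3+5+1 = 40, with n = 8.
Posterior ∝ λ^5e^(−3λ) · λ^40e^(−8λ) = λ^45e^(−11λ), i.e. Gamma(shape=46, rate=11).
The mode of a Gamma(a, b) with a ≥ 1 (shape–rate) is (a−1)/b = 45/11 ≈ 4.09.

λ̂_MAP = 4.09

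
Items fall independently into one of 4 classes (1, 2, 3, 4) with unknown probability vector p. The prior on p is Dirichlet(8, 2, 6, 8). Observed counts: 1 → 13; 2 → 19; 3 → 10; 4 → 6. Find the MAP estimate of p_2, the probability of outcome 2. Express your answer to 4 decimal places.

The posterior is Dirichlet(αᵢ + nᵢ) = Dirichlet(21, 21, 16, 14).
For a Dirichlet(a₁,…,a_K) with all aᵢ > 1, the mode has j-th component (aⱼ − 1)/(Σaᵢ − K).
Here Σaᵢ = 72 and K = 4, so p_2 = (21 − 1)/(72 − 4) = 20/68 ≈ 0.2941.

MAP estimate: 0.2941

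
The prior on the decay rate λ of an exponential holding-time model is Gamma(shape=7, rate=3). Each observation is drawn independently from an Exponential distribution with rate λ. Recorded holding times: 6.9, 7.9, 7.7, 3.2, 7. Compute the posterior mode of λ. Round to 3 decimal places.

λ̂_MAP = 0.308

The Exponential(rate=λ) likelihood is ∝ λ^n e^(−λΣtᵢ). Here n = 5 and Σtᵢ = 6.9 + 7.9 + 7.7 + 3.2 + 7 = 32.7.
Posterior ∝ λ^6e^(−3λ) · λ^5e^(−32.7λ) = λ^11e^(−35.7λ), i.e. Gamma(12, 35.7).
Mode = (a−1)/b = 11/35.7 ≈ 0.308.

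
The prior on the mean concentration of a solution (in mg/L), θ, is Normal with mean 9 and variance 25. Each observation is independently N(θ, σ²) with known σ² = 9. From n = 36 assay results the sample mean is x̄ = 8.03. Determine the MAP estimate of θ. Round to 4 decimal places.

θ̂_MAP = 8.0396

n = 36, x̄ = 8.03.
For a Normal prior and Normal likelihood with known variance, the posterior is Normal; its mode equals its mean, the precision-weighted average.
Prior precision 1/σ₀² = 1/25 = 0.04; data precision n/σ² = 36/9 = 4.
θ̂ = (0.04·9 + 4·8.03) / (0.04 + 4) = 32.48/4.04 = 812/101 ≈ 8.0396.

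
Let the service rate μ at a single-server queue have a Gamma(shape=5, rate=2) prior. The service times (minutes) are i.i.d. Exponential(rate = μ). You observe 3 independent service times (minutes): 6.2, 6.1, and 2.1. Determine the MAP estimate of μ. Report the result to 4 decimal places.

μ̂_MAP = 0.4268

The Exponential(rate=μ) likelihood is ∝ μ^n e^(−μΣtᵢ). Here n = 3 and Σtᵢ = 6.2 + 6.1 + 2.1 = 14.4.
Posterior ∝ μ^4e^(−2μ) · μ^3e^(−14.4μ) = μ^7e^(−16.4μ), i.e. Gamma(8, 16.4).
Mode = (a−1)/b = 7/16.4 ≈ 0.4268.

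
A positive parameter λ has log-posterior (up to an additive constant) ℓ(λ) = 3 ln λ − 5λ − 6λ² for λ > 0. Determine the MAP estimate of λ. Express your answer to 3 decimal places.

ℓ'(λ) = 3/λ − 5 − 12λ. Setting this to zero and multiplying by λ: 12λ² + 5λ − 3 = 0.
λ = (−5 + √(5² + 4·12·3)) / (2·12) = (−5 + √169) / 24 = (−5 + 13)/24 = 1/3.
ℓ''(λ) = −3/λ² − 12 < 0, confirming a maximum.

λ̂_MAP = 0.333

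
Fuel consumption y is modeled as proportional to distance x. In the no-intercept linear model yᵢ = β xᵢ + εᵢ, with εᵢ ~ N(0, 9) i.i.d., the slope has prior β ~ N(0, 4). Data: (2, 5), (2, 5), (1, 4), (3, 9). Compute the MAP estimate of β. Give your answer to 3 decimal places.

log p(β | y) = −Σ(yᵢ − βxᵢ)²/(2·9) − β²/(2·4) + const.
Setting the derivative to zero: Σxᵢ(yᵢ − βxᵢ)/9 − β/4 = 0, so β = Σxᵢyᵢ / (Σxᵢ² + σ²/τ²).
Σxᵢyᵢ = 2·5 + 2·5 + 1·4 + 3·9 = 51; Σxᵢ² = 18; σ²/τ² = 2.25.
β̂_MAP = 51 / (18 + 2.25) = 51/20.25 ≈ 2.519.

β̂_MAP = 2.519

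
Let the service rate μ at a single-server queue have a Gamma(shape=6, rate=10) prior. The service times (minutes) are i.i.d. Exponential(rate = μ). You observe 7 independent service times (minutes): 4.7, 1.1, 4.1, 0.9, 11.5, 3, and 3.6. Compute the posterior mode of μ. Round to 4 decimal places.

The Exponential(rate=μ) likelihood is ∝ μ^n e^(−μΣtᵢ). Here n = 7 and Σtᵢ = 4.7 + 1.1 + 4.1 + 0.9 + 11.5 + 3 + 3.6 = 28.9.
Posterior ∝ μ^5e^(−10μ) · μ^7e^(−28.9μ) = μ^12e^(−38.9μ), i.e. Gamma(13, 38.9).
Mode = (a−1)/b = 12/38.9 ≈ 0.3085.

μ̂_MAP = 0.3085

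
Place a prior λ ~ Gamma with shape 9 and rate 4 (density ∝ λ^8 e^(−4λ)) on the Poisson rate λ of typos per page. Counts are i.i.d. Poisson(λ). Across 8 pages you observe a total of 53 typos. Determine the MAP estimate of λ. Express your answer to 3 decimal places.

Σxᵢ = 53, n = 8.
Posterior ∝ λ^8e^(−4λ) · λ^53e^(−8λ) = λ^61e^(−12λ), i.e. Gamma(shape=62, rate=12).
The mode of a Gamma(a, b) with a ≥ 1 (shape–rate) is (a−1)/b = 61/12 ≈ 5.083.

λ̂_MAP = 5.083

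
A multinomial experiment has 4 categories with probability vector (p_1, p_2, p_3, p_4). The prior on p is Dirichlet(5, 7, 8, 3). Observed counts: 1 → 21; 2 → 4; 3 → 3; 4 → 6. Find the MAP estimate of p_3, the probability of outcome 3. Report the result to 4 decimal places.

The posterior is Dirichlet(αᵢ + nᵢ) = Dirichlet(26, 11, 11, 9).
For a Dirichlet(a₁,…,a_K) with all aᵢ > 1, the mode has j-th component (aⱼ − 1)/(Σaᵢ − K).
Here Σaᵢ = 57 and K = 4, so p_3 = (11 − 1)/(57 − 4) = 10/53 ≈ 0.1887.

MAP estimate: 0.1887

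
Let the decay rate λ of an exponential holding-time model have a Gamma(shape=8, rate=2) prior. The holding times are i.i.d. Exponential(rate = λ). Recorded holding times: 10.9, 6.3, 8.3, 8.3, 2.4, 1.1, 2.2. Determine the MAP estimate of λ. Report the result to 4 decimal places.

λ̂_MAP = 0.3373

The Exponential(rate=λ) likelihood is ∝ λ^n e^(−λΣtᵢ). Here n = 7 and Σtᵢ = 10.9 + 6.3 + 8.3 + 8.3 + 2.4 + 1.1 + 2.2 = 39.5.
Posterior ∝ λ^7e^(−2λ) · λ^7e^(−39.5λ) = λ^14e^(−41.5λ), i.e. Gamma(15, 41.5).
Mode = (a−1)/b = 14/41.5 ≈ 0.3373.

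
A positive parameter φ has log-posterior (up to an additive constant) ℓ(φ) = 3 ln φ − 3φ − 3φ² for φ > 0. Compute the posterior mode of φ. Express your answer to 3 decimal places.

ℓ'(φ) = 3/φ − 3 − 6φ. Setting this to zero and multiplying by φ: 6φ² + 3φ − 3 = 0.
φ = (−3 + √(3² + 4·6·3)) / (2·6) = (−3 + √81) / 12 = (−3 + 9)/12 = 1/2.
ℓ''(φ) = −3/φ² − 6 < 0, confirming a maximum.

φ̂_MAP = 0.500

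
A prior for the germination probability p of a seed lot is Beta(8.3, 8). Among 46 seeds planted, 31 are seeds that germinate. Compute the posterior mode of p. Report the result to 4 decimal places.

p̂_MAP = 0.6352

Prior: Beta(8.3, 8).
Data: 31 successes in 46 trials. The binomial likelihood contributes p^31(1−p)^15, so the posterior is Beta(8.3+31, 8+15) = Beta(39.3, 23).
For Beta(a, b) with a, b > 1 the mode is (a−1)/(a+b−2) = 38.3/60.3 ≈ 0.6352.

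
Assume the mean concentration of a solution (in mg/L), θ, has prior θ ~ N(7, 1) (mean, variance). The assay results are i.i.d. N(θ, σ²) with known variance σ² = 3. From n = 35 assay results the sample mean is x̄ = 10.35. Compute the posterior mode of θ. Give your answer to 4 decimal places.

θ̂_MAP = 10.0855

n = 35, x̄ = 10.35.
For a Normal prior and Normal likelihood with known variance, the posterior is Normal; its mode equals its mean, the precision-weighted average.
Prior precision 1/σ₀² = 1/1 = 1; data precision n/σ² = 35/3.
θ̂ = (1·7 + (35/3)·10.35) / (1 + 35/3) = 127.75/(38/3) = 1533/152 ≈ 10.0855.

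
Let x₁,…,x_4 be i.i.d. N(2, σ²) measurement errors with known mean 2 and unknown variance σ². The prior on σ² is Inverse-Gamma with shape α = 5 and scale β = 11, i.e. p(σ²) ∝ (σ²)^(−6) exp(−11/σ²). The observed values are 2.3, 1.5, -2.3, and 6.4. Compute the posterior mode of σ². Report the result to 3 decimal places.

σ̂²_MAP = 3.762

Sum of squared deviations about the known mean: SS = (2.3−2)² + (1.5−2)² + (-2.3−2)² + (6.4−2)² = 38.19.
The Normal likelihood contributes (σ²)^(−n/2) exp(−SS/(2σ²)), so the posterior is Inverse-Gamma(α + n/2, β + SS/2) = Inverse-Gamma(7, 30.095).
The mode of Inverse-Gamma(a, b) is b/(a+1) = 30.095/8 ≈ 3.762.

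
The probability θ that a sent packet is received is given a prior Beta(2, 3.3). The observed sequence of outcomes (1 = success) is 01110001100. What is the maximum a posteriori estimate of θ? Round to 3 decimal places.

Prior: Beta(2, 3.3).
Data: 5 successes in 11 trials (from the sequence). The binomial likelihood contributes θ^5(1−θ)^6, so the posterior is Beta(2+5, 3.3+6) = Beta(7, 9.3).
For Beta(a, b) with a, b > 1 the mode is (a−1)/(a+b−2) = 6/14.3 ≈ 0.420.

θ̂_MAP = 0.420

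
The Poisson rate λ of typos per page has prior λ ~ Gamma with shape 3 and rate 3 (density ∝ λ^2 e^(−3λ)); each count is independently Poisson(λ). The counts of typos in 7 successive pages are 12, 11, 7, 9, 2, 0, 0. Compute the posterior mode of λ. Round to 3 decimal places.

Σxᵢ = 12+11+7+9+2+0+0 = 41, with n = 7.
Posterior ∝ λ^2e^(−3λ) · λ^41e^(−7λ) = λ^43e^(−10λ), i.e. Gamma(shape=44, rate=10).
The mode of a Gamma(a, b) with a ≥ 1 (shape–rate) is (a−1)/b = 43/10 ≈ 4.300.

λ̂_MAP = 4.300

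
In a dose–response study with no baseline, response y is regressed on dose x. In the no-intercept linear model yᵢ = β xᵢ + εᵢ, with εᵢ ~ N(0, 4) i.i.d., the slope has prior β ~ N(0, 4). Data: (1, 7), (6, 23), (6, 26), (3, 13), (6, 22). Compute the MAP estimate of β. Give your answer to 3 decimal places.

log p(β | y) = −Σ(yᵢ − βxᵢ)²/(2·4) − β²/(2·4) + const.
Setting the derivative to zero: Σxᵢ(yᵢ − βxᵢ)/4 − β/4 = 0, so β = Σxᵢyᵢ / (Σxᵢ² + σ²/τ²).
Σxᵢyᵢ = 1·7 + 6·23 + 6·26 + 3·13 + 6·22 = 472; Σxᵢ² = 118; σ²/τ² = 1.
β̂_MAP = 472 / (118 + 1) = 472/119 ≈ 3.966.

β̂_MAP = 3.966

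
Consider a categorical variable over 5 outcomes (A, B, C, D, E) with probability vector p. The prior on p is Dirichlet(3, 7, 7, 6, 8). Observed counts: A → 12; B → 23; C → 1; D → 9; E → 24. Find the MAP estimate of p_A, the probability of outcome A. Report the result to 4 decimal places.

MAP estimate of p_A = 0.1474

The posterior is Dirichlet(αᵢ + nᵢ) = Dirichlet(15, 30, 8, 15, 32).
For a Dirichlet(a₁,…,a_K) with all aᵢ > 1, the mode has j-th component (aⱼ − 1)/(Σaᵢ − K).
Here Σaᵢ = 100 and K = 5, so p_A = (15 − 1)/(100 − 5) = 14/95 ≈ 0.1474.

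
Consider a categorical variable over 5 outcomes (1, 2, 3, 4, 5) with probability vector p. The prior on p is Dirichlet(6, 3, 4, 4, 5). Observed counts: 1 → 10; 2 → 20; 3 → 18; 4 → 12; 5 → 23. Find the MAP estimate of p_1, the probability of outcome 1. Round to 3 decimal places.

MAP estimate: 0.150

The posterior is Dirichlet(αᵢ + nᵢ) = Dirichlet(16, 23, 22, 16, 28).
For a Dirichlet(a₁,…,a_K) with all aᵢ > 1, the mode has j-th component (aⱼ − 1)/(Σaᵢ − K).
Here Σaᵢ = 105 and K = 5, so p_1 = (16 − 1)/(105 − 5) = 15/100 ≈ 0.150.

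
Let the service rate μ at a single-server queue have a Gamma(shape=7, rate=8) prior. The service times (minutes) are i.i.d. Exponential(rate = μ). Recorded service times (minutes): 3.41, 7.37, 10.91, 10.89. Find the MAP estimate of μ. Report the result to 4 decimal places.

μ̂_MAP = 0.2464

The Exponential(rate=μ) likelihood is ∝ μ^n e^(−μΣtᵢ). Here n = 4 and Σtᵢ = 3.41 + 7.37 + 10.91 + 10.89 = 32.58.
Posterior ∝ μ^6e^(−8μ) · μ^4e^(−32.58μ) = μ^10e^(−40.58μ), i.e. Gamma(11, 40.58).
Mode = (a−1)/b = 10/40.58 ≈ 0.2464.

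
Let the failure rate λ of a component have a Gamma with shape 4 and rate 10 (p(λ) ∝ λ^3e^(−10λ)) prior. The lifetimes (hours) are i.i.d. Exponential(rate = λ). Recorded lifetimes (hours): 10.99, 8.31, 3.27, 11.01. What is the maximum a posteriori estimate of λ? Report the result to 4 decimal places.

The Exponential(rate=λ) likelihood is ∝ λ^n e^(−λΣtᵢ). Here n = 4 and Σtᵢ = 10.99 + 8.31 + 3.27 + 11.01 = 33.58.
Posterior ∝ λ^3e^(−10λ) · λ^4e^(−33.58λ) = λ^7e^(−43.58λ), i.e. Gamma(8, 43.58).
Mode = (a−1)/b = 7/43.58 ≈ 0.1606.

λ̂_MAP = 0.1606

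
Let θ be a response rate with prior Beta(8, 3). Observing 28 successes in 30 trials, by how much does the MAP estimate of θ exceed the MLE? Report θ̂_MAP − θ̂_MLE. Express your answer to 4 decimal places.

Posterior is Beta(36, 5); MAP = (36−1)/(41−2) = 35/39 ≈ 0.89744.
MLE ignores the prior: θ̂_MLE = k/n = 28/30 ≈ 0.93333.
Difference = 35/39 − 28/30 = -7/195 ≈ -0.0359.

MAP − MLE = -0.0359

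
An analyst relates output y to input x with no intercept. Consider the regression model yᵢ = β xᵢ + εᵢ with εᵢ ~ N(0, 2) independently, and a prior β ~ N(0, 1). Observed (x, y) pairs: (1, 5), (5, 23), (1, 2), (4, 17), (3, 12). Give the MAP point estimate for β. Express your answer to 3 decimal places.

log p(β | y) = −Σ(yᵢ − βxᵢ)²/(2·2) − β²/(2·1) + const.
Setting the derivative to zero: Σxᵢ(yᵢ − βxᵢ)/2 − β/1 = 0, so β = Σxᵢyᵢ / (Σxᵢ² + σ²/τ²).
Σxᵢyᵢ = 1·5 + 5·23 + 1·2 + 4·17 + 3·12 = 226; Σxᵢ² = 52; σ²/τ² = 2.
β̂_MAP = 226 / (52 + 2) = 226/54 ≈ 4.185.

β̂_MAP = 4.185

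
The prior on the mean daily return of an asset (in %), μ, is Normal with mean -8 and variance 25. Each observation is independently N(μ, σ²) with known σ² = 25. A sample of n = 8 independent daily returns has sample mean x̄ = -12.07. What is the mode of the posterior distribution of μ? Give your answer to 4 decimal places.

μ̂_MAP = -11.6178

n = 8, x̄ = -12.07.
For a Normal prior and Normal likelihood with known variance, the posterior is Normal; its mode equals its mean, the precision-weighted average.
Prior precision 1/σ₀² = 1/25 = 0.04; data precision n/σ² = 8/25 = 0.32.
μ̂ = (0.04·(-8) + 0.32·(-12.07)) / (0.04 + 0.32) = (-4.1824)/0.36 = -2614/225 ≈ -11.6178.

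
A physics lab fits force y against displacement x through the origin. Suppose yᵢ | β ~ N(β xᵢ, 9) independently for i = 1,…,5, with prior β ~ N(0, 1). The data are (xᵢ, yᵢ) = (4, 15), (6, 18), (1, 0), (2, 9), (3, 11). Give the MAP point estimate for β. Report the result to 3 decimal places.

log p(β | y) = −Σ(yᵢ − βxᵢ)²/(2·9) − β²/(2·1) + const.
Setting the derivative to zero: Σxᵢ(yᵢ − βxᵢ)/9 − β/1 = 0, so β = Σxᵢyᵢ / (Σxᵢ² + σ²/τ²).
Σxᵢyᵢ = 4·15 + 6·18 + 1·0 + 2·9 + 3·11 = 219; Σxᵢ² = 66; σ²/τ² = 9.
β̂_MAP = 219 / (66 + 9) = 219/75 ≈ 2.920.

β̂_MAP = 2.920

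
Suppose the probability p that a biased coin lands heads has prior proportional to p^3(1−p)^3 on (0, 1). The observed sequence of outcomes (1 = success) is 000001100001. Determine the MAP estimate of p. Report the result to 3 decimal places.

p̂_MAP = 0.333

The prior density ∝ p^3(1−p)^3 is the kernel of Beta(4, 4).
Data: 3 successes in 12 trials (from the sequence). The binomial likelihood contributes p^3(1−p)^9, so the posterior is Beta(4+3, 4+9) = Beta(7, 13).
For Beta(a, b) with a, b > 1 the mode is (a−1)/(a+b−2) = 6/18 ≈ 0.333.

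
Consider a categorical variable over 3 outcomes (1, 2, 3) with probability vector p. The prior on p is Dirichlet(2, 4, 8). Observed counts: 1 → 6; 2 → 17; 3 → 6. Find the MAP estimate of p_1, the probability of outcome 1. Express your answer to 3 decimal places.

The posterior is Dirichlet(αᵢ + nᵢ) = Dirichlet(8, 21, 14).
For a Dirichlet(a₁,…,a_K) with all aᵢ > 1, the mode has j-th component (aⱼ − 1)/(Σaᵢ − K).
Here Σaᵢ = 43 and K = 3, so p_1 = (8 − 1)/(43 − 3) = 7/40 ≈ 0.175.

MAP estimate: 0.175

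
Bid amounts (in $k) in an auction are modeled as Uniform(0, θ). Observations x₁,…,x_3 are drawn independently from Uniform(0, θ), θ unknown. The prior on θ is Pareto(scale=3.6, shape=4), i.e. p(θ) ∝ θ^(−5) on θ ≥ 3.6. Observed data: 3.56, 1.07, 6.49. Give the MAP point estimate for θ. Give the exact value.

The Uniform(0, θ) likelihood is θ^(−n) for θ ≥ max(xᵢ), zero otherwise. Here max(xᵢ) = 6.49.
Posterior ∝ θ^(−5) · θ^(−3) = θ^(−8) on θ ≥ max(3.6, 6.49) = 6.49.
This density is strictly decreasing in θ, so the posterior mode lies at the lower boundary of the support.

θ̂_MAP = 6.49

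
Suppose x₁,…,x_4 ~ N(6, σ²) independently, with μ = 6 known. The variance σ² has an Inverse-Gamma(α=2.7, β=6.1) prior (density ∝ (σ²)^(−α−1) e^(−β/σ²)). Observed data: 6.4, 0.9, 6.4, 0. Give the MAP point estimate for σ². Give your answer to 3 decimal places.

σ̂²_MAP = 6.538

Sum of squared deviations about the known mean: SS = (6.4−6)² + (0.9−6)² + (6.4−6)² + (0−6)² = 62.33.
The Normal likelihood contributes (σ²)^(−n/2) exp(−SS/(2σ²)), so the posterior is Inverse-Gamma(α + n/2, β + SS/2) = Inverse-Gamma(4.7, 37.265).
The mode of Inverse-Gamma(a, b) is b/(a+1) = 37.265/5.7 ≈ 6.538.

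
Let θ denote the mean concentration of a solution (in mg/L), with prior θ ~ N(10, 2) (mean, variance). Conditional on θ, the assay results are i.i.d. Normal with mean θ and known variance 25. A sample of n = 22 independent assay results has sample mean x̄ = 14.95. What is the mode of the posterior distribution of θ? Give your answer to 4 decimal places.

θ̂_MAP = 13.1565

n = 22, x̄ = 14.95.
For a Normal prior and Normal likelihood with known variance, the posterior is Normal; its mode equals its mean, the precision-weighted average.
Prior precision 1/σ₀² = 1/2 = 0.5; data precision n/σ² = 22/25 = 0.88.
θ̂ = (0.5·10 + 0.88·14.95) / (0.5 + 0.88) = 18.156/1.38 = 1513/115 ≈ 13.1565.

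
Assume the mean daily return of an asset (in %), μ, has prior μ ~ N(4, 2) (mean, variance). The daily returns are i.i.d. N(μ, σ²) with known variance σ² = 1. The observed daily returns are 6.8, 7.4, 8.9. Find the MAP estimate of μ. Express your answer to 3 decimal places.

n = 3; x̄ = (6.8 + 7.4 + 8.9)/3 = 23.1/3 = 7.7.
For a Normal prior and Normal likelihood with known variance, the posterior is Normal; its mode equals its mean, the precision-weighted average.
Prior precision 1/σ₀² = 1/2 = 0.5; data precision n/σ² = 3/1 = 3.
μ̂ = (0.5·4 + 3·7.7) / (0.5 + 3) = 25.1/3.5 = 251/35 ≈ 7.171.

μ̂_MAP = 7.171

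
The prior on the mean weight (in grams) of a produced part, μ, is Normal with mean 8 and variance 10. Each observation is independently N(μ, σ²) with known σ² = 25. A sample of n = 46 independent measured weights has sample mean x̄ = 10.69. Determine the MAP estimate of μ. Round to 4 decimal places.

μ̂_MAP = 10.5513

n = 46, x̄ = 10.69.
For a Normal prior and Normal likelihood with known variance, the posterior is Normal; its mode equals its mean, the precision-weighted average.
Prior precision 1/σ₀² = 1/10 = 0.1; data precision n/σ² = 46/25 = 1.84.
μ̂ = (0.1·8 + 1.84·10.69) / (0.1 + 1.84) = 20.4696/1.94 = 25587/2425 ≈ 10.5513.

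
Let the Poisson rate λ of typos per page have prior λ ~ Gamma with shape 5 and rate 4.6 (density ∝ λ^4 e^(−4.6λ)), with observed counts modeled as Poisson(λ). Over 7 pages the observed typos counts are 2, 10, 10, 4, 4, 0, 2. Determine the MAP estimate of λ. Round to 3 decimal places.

λ̂_MAP = 3.103

Σxᵢ = 2+10+10+4+4+0+2 = 32, with n = 7.
Posterior ∝ λ^4e^(−4.6λ) · λ^32e^(−7λ) = λ^36e^(−11.6λ), i.e. Gamma(shape=37, rate=11.6).
The mode of a Gamma(a, b) with a ≥ 1 (shape–rate) is (a−1)/b = 36/11.6 ≈ 3.103.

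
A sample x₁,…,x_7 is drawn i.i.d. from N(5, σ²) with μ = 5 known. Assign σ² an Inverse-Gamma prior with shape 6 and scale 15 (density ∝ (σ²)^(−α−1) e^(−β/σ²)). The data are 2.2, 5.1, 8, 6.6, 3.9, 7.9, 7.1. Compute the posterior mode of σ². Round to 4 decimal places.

Sum of squared deviations about the known mean: SS = (2.2−5)² + (5.1−5)² + (8−5)² + (6.6−5)² + (3.9−5)² + (7.9−5)² + (7.1−5)² = 33.44.
The Normal likelihood contributes (σ²)^(−n/2) exp(−SS/(2σ²)), so the posterior is Inverse-Gamma(α + n/2, β + SS/2) = Inverse-Gamma(9.5, 31.72).
The mode of Inverse-Gamma(a, b) is b/(a+1) = 31.72/10.5 ≈ 3.0210.

σ̂²_MAP = 3.0210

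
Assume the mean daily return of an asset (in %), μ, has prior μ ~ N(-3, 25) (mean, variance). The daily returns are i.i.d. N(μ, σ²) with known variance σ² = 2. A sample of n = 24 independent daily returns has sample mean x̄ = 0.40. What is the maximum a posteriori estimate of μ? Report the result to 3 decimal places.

μ̂_MAP = 0.389

n = 24, x̄ = 0.40.
For a Normal prior and Normal likelihood with known variance, the posterior is Normal; its mode equals its mean, the precision-weighted average.
Prior precision 1/σ₀² = 1/25 = 0.04; data precision n/σ² = 24/2 = 12.
μ̂ = (0.04·(-3) + 12·0.4) / (0.04 + 12) = 4.68/12.04 = 117/301 ≈ 0.389.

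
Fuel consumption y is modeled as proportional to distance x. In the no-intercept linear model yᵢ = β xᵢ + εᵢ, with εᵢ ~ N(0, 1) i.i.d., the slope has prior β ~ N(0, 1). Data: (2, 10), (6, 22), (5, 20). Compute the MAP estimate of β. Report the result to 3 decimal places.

log p(β | y) = −Σ(yᵢ − βxᵢ)²/(2·1) − β²/(2·1) + const.
Setting the derivative to zero: Σxᵢ(yᵢ − βxᵢ)/1 − β/1 = 0, so β = Σxᵢyᵢ / (Σxᵢ² + σ²/τ²).
Σxᵢyᵢ = 2·10 + 6·22 + 5·20 = 252; Σxᵢ² = 65; σ²/τ² = 1.
β̂_MAP = 252 / (65 + 1) = 252/66 ≈ 3.818.

β̂_MAP = 3.818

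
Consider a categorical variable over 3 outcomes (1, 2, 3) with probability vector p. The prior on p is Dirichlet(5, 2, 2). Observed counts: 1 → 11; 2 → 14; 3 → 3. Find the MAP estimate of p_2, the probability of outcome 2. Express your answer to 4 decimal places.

MAP estimate: 0.4412

The posterior is Dirichlet(αᵢ + nᵢ) = Dirichlet(16, 16, 5).
For a Dirichlet(a₁,…,a_K) with all aᵢ > 1, the mode has j-th component (aⱼ − 1)/(Σaᵢ − K).
Here Σaᵢ = 37 and K = 3, so p_2 = (16 − 1)/(37 − 3) = 15/34 ≈ 0.4412.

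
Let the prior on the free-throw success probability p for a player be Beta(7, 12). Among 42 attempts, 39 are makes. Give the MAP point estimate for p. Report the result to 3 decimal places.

p̂_MAP = 0.763

Prior: Beta(7, 12).
Data: 39 successes in 42 trials. The binomial likelihood contributes p^39(1−p)^3, so the posterior is Beta(7+39, 12+3) = Beta(46, 15).
For Beta(a, b) with a, b > 1 the mode is (a−1)/(a+b−2) = 45/59 ≈ 0.763.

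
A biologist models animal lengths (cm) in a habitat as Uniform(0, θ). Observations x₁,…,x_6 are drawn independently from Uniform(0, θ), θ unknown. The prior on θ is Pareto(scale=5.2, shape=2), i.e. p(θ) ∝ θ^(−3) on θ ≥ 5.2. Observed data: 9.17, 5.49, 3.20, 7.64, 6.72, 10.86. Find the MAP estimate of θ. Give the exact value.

θ̂_MAP = 10.86

The Uniform(0, θ) likelihood is θ^(−n) for θ ≥ max(xᵢ), zero otherwise. Here max(xᵢ) = 10.86.
Posterior ∝ θ^(−3) · θ^(−6) = θ^(−9) on θ ≥ max(5.2, 10.86) = 10.86.
This density is strictly decreasing in θ, so the posterior mode lies at the lower boundary of the support.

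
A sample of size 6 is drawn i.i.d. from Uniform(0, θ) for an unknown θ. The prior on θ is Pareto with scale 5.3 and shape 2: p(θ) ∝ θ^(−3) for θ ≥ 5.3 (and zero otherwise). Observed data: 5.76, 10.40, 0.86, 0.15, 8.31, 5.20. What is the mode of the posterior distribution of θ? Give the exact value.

The Uniform(0, θ) likelihood is θ^(−n) for θ ≥ max(xᵢ), zero otherwise. Here max(xᵢ) = 10.40.
Posterior ∝ θ^(−3) · θ^(−6) = θ^(−9) on θ ≥ max(5.3, 10.40) = 10.40.
This density is strictly decreasing in θ, so the posterior mode lies at the lower boundary of the support.

θ̂_MAP = 10.40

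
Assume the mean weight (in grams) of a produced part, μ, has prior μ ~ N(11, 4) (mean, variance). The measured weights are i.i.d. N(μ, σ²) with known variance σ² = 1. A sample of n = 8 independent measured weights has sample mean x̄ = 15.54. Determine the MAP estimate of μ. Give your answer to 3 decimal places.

n = 8, x̄ = 15.54.
For a Normal prior and Normal likelihood with known variance, the posterior is Normal; its mode equals its mean, the precision-weighted average.
Prior precision 1/σ₀² = 1/4 = 0.25; data precision n/σ² = 8/1 = 8.
μ̂ = (0.25·11 + 8·15.54) / (0.25 + 8) = 127.07/8.25 = 12707/825 ≈ 15.402.

μ̂_MAP = 15.402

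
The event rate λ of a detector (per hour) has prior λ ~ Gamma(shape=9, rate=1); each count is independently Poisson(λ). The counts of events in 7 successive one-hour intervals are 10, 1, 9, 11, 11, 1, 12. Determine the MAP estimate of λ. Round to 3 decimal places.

λ̂_MAP = 7.875

Σxᵢ = 10+1+9+11+11+1+12 = 55, with n = 7.
Posterior ∝ λ^8e^(−1λ) · λ^55e^(−7λ) = λ^63e^(−8λ), i.e. Gamma(shape=64, rate=8).
The mode of a Gamma(a, b) with a ≥ 1 (shape–rate) is (a−1)/b = 63/8 ≈ 7.875.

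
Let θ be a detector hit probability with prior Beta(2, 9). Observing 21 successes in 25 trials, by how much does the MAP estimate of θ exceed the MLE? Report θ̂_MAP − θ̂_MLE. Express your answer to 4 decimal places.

Posterior is Beta(23, 13); MAP = (23−1)/(36−2) = 22/34 ≈ 0.64706.
MLE ignores the prior: θ̂_MLE = k/n = 21/25 ≈ 0.84000.
Difference = 22/34 − 21/25 = -82/425 ≈ -0.1929.

MAP − MLE = -0.1929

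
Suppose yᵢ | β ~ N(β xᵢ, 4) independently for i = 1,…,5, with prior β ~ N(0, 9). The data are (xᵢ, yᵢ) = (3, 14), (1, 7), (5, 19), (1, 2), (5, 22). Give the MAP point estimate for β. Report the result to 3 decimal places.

log p(β | y) = −Σ(yᵢ − βxᵢ)²/(2·4) − β²/(2·9) + const.
Setting the derivative to zero: Σxᵢ(yᵢ − βxᵢ)/4 − β/9 = 0, so β = Σxᵢyᵢ / (Σxᵢ² + σ²/τ²).
Σxᵢyᵢ = 3·14 + 1·7 + 5·19 + 1·2 + 5·22 = 256; Σxᵢ² = 61; σ²/τ² = 4/9.
β̂_MAP = 256 / (61 + 4/9) = 256/(553/9) = 2304/553 ≈ 4.166.

β̂_MAP = 4.166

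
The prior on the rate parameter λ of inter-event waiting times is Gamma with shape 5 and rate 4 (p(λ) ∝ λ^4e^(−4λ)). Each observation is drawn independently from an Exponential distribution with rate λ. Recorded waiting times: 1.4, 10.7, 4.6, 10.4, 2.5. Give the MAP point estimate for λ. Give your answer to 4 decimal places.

The Exponential(rate=λ) likelihood is ∝ λ^n e^(−λΣtᵢ). Here n = 5 and Σtᵢ = 1.4 + 10.7 + 4.6 + 10.4 + 2.5 = 29.6.
Posterior ∝ λ^4e^(−4λ) · λ^5e^(−29.6λ) = λ^9e^(−33.6λ), i.e. Gamma(10, 33.6).
Mode = (a−1)/b = 9/33.6 ≈ 0.2679.

λ̂_MAP = 0.2679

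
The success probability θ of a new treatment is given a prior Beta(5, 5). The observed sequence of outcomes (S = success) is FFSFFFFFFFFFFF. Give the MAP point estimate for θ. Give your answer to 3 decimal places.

Prior: Beta(5, 5).
Data: 1 success in 14 trials (from the sequence). The binomial likelihood contributes θ(1−θ)^13, so the posterior is Beta(5+1, 5+13) = Beta(6, 18).
For Beta(a, b) with a, b > 1 the mode is (a−1)/(a+b−2) = 5/22 ≈ 0.227.

θ̂_MAP = 0.227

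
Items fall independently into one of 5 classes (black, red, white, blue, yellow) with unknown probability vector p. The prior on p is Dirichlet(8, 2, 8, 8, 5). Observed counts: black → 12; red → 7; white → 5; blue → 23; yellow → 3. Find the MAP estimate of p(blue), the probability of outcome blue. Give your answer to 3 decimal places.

MAP estimate of p(blue) = 0.395

The posterior is Dirichlet(αᵢ + nᵢ) = Dirichlet(20, 9, 13, 31, 8).
For a Dirichlet(a₁,…,a_K) with all aᵢ > 1, the mode has j-th component (aⱼ − 1)/(Σaᵢ − K).
Here Σaᵢ = 81 and K = 5, so p(blue) = (31 − 1)/(81 − 5) = 30/76 ≈ 0.395.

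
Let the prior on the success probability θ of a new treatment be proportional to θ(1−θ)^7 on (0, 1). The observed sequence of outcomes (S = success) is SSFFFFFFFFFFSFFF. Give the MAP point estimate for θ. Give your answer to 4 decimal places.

θ̂_MAP = 0.1667

The prior density ∝ θ(1−θ)^7 is the kernel of Beta(2, 8).
Data: 3 successes in 16 trials (from the sequence). The binomial likelihood contributes θ^3(1−θ)^13, so the posterior is Beta(2+3, 8+13) = Beta(5, 21).
For Beta(a, b) with a, b > 1 the mode is (a−1)/(a+b−2) = 4/24 ≈ 0.1667.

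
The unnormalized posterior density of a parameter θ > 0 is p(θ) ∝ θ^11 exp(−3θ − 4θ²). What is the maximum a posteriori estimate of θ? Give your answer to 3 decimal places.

ℓ'(θ) = 11/θ − 3 − 8θ. Setting this to zero and multiplying by θ: 8θ² + 3θ − 11 = 0.
θ = (−3 + √(3² + 4·8·11)) / (2·8) = (−3 + √361) / 16 = (−3 + 19)/16 = 1.
ℓ''(θ) = −11/θ² − 8 < 0, confirming a maximum.

θ̂_MAP = 1.000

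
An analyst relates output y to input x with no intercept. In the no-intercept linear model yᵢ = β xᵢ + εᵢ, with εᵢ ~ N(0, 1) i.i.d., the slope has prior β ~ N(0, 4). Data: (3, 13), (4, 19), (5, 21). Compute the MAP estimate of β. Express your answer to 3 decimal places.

β̂_MAP = 4.378

log p(β | y) = −Σ(yᵢ − βxᵢ)²/(2·1) − β²/(2·4) + const.
Setting the derivative to zero: Σxᵢ(yᵢ − βxᵢ)/1 − β/4 = 0, so β = Σxᵢyᵢ / (Σxᵢ² + σ²/τ²).
Σxᵢyᵢ = 3·13 + 4·19 + 5·21 = 220; Σxᵢ² = 50; σ²/τ² = 0.25.
β̂_MAP = 220 / (50 + 0.25) = 220/50.25 ≈ 4.378.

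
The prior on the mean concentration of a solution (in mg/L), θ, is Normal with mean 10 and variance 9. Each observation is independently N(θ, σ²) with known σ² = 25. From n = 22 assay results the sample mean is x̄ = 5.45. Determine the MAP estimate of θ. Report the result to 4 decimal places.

n = 22, x̄ = 5.45.
For a Normal prior and Normal likelihood with known variance, the posterior is Normal; its mode equals its mean, the precision-weighted average.
Prior precision 1/σ₀² = 1/9; data precision n/σ² = 22/25 = 0.88.
θ̂ = ((1/9)·10 + 0.88·5.45) / (1/9 + 0.88) = (13291/2250)/(223/225) = 13291/2230 ≈ 5.9601.

θ̂_MAP = 5.9601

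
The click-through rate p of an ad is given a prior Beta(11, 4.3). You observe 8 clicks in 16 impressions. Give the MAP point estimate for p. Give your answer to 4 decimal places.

p̂_MAP = 0.6143

Prior: Beta(11, 4.3).
Data: 8 successes in 16 trials. The binomial likelihood contributes p^8(1−p)^8, so the posterior is Beta(11+8, 4.3+8) = Beta(19, 12.3).
For Beta(a, b) with a, b > 1 the mode is (a−1)/(a+b−2) = 18/29.3 ≈ 0.6143.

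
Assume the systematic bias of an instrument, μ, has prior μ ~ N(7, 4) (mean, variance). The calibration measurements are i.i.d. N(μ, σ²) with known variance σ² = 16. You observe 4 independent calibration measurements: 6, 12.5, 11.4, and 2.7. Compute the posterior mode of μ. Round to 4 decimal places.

n = 4; x̄ = (6 + 12.5 + 11.4 + 2.7)/4 = 32.6/4 = 8.15.
For a Normal prior and Normal likelihood with known variance, the posterior is Normal; its mode equals its mean, the precision-weighted average.
Prior precision 1/σ₀² = 1/4 = 0.25; data precision n/σ² = 4/16 = 0.25.
μ̂ = (0.25·7 + 0.25·8.15) / (0.25 + 0.25) = 3.7875/0.5 = 7.5750.

μ̂_MAP = 7.5750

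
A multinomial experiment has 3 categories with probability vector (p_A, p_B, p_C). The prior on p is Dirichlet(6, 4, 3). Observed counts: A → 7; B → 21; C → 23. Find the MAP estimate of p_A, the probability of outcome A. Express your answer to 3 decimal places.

The posterior is Dirichlet(αᵢ + nᵢ) = Dirichlet(13, 25, 26).
For a Dirichlet(a₁,…,a_K) with all aᵢ > 1, the mode has j-th component (aⱼ − 1)/(Σaᵢ − K).
Here Σaᵢ = 64 and K = 3, so p_A = (13 − 1)/(64 − 3) = 12/61 ≈ 0.197.

MAP estimate of p_A = 0.197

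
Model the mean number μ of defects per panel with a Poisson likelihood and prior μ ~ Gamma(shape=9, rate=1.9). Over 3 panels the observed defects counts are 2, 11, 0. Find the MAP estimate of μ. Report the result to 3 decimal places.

Σxᵢ = 2+11+0 = 13, with n = 3.
Posterior ∝ μ^8e^(−1.9μ) · μ^13e^(−3μ) = μ^21e^(−4.9μ), i.e. Gamma(shape=22, rate=4.9).
The mode of a Gamma(a, b) with a ≥ 1 (shape–rate) is (a−1)/b = 21/4.9 ≈ 4.286.

μ̂_MAP = 4.286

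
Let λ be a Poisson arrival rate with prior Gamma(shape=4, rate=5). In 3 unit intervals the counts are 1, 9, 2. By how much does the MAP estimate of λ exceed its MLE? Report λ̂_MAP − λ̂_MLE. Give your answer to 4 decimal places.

MAP − MLE = -2.1250

Σxᵢ = 12. Posterior is Gamma(16, 8); MAP = (16−1)/8 = 15/8 ≈ 1.87500.
MLE = x̄ = 12/3 ≈ 4.00000.
Difference = 15/8 − 12/3 = -17/8 ≈ -2.1250.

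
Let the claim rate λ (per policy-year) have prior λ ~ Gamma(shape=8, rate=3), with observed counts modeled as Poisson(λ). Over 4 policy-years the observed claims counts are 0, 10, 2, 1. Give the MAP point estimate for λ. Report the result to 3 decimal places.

λ̂_MAP = 2.857

Σxᵢ = 0+10+2+1 = 13, with n = 4.
Posterior ∝ λ^7e^(−3λ) · λ^13e^(−4λ) = λ^20e^(−7λ), i.e. Gamma(shape=21, rate=7).
The mode of a Gamma(a, b) with a ≥ 1 (shape–rate) is (a−1)/b = 20/7 ≈ 2.857.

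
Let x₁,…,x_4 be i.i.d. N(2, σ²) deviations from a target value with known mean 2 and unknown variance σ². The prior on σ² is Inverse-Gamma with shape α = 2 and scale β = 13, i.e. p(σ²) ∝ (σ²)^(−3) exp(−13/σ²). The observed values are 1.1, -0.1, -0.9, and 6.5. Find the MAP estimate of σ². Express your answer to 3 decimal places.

Sum of squared deviations about the known mean: SS = (1.1−2)² + (-0.1−2)² + (-0.9−2)² + (6.5−2)² = 33.88.
The Normal likelihood contributes (σ²)^(−n/2) exp(−SS/(2σ²)), so the posterior is Inverse-Gamma(α + n/2, β + SS/2) = Inverse-Gamma(4, 29.94).
The mode of Inverse-Gamma(a, b) is b/(a+1) = 29.94/5 ≈ 5.988.

σ̂²_MAP = 5.988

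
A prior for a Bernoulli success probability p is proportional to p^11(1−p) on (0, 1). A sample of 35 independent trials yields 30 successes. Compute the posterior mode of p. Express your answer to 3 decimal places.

p̂_MAP = 0.872

The prior density ∝ p^11(1−p)^1 is the kernel of Beta(12, 2).
Data: 30 successes in 35 trials. The binomial likelihood contributes p^30(1−p)^5, so the posterior is Beta(12+30, 2+5) = Beta(42, 7).
For Beta(a, b) with a, b > 1 the mode is (a−1)/(a+b−2) = 41/47 ≈ 0.872.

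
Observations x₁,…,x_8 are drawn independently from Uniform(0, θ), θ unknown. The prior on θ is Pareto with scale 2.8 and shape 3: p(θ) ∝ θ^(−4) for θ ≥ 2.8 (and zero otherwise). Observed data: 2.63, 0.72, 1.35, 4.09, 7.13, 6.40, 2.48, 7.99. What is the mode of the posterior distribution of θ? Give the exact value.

The Uniform(0, θ) likelihood is θ^(−n) for θ ≥ max(xᵢ), zero otherwise. Here max(xᵢ) = 7.99.
Posterior ∝ θ^(−4) · θ^(−8) = θ^(−12) on θ ≥ max(2.8, 7.99) = 7.99.
This density is strictly decreasing in θ, so the posterior mode lies at the lower boundary of the support.

θ̂_MAP = 7.99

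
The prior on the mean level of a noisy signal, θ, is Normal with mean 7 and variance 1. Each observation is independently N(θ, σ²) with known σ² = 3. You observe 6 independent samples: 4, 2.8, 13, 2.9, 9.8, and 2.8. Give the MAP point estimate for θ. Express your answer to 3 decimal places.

n = 6; x̄ = (4 + 2.8 + 13 + 2.9 + 9.8 + 2.8)/6 = 35.3/6 = 353/60 ≈ 5.8833.
For a Normal prior and Normal likelihood with known variance, the posterior is Normal; its mode equals its mean, the precision-weighted average.
Prior precision 1/σ₀² = 1/1 = 1; data precision n/σ² = 6/3 = 2.
θ̂ = (1·7 + 2·(353/60)) / (1 + 2) = (563/30)/3 = 563/90 ≈ 6.256.

θ̂_MAP = 6.256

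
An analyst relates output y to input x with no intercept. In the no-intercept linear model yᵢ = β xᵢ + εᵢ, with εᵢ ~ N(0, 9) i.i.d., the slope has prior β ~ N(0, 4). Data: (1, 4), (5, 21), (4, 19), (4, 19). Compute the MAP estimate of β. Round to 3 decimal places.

β̂_MAP = 4.332

log p(β | y) = −Σ(yᵢ − βxᵢ)²/(2·9) − β²/(2·4) + const.
Setting the derivative to zero: Σxᵢ(yᵢ − βxᵢ)/9 − β/4 = 0, so β = Σxᵢyᵢ / (Σxᵢ² + σ²/τ²).
Σxᵢyᵢ = 1·4 + 5·21 + 4·19 + 4·19 = 261; Σxᵢ² = 58; σ²/τ² = 2.25.
β̂_MAP = 261 / (58 + 2.25) = 261/60.25 ≈ 4.332.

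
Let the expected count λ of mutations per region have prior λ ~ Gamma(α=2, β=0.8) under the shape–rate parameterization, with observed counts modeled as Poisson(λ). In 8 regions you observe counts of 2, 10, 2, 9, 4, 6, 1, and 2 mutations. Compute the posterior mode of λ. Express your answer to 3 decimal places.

λ̂_MAP = 4.205

Σxᵢ = 2+10+2+9+4+6+1+2 = 36, with n = 8.
Posterior ∝ λe^(−0.8λ) · λ^36e^(−8λ) = λ^37e^(−8.8λ), i.e. Gamma(shape=38, rate=8.8).
The mode of a Gamma(a, b) with a ≥ 1 (shape–rate) is (a−1)/b = 37/8.8 ≈ 4.205.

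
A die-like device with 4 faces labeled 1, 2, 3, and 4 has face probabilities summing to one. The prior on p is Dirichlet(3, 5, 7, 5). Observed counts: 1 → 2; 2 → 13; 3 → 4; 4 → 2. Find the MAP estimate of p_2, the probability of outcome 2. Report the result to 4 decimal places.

MAP estimate: 0.4595

The posterior is Dirichlet(αᵢ + nᵢ) = Dirichlet(5, 18, 11, 7).
For a Dirichlet(a₁,…,a_K) with all aᵢ > 1, the mode has j-th component (aⱼ − 1)/(Σaᵢ − K).
Here Σaᵢ = 41 and K = 4, so p_2 = (18 − 1)/(41 − 4) = 17/37 ≈ 0.4595.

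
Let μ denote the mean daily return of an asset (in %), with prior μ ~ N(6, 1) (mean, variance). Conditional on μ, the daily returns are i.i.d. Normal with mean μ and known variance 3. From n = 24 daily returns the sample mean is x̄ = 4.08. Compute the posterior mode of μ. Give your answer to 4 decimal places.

μ̂_MAP = 4.2933

n = 24, x̄ = 4.08.
For a Normal prior and Normal likelihood with known variance, the posterior is Normal; its mode equals its mean, the precision-weighted average.
Prior precision 1/σ₀² = 1/1 = 1; data precision n/σ² = 24/3 = 8.
μ̂ = (1·6 + 8·4.08) / (1 + 8) = 38.64/9 = 322/75 ≈ 4.2933.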